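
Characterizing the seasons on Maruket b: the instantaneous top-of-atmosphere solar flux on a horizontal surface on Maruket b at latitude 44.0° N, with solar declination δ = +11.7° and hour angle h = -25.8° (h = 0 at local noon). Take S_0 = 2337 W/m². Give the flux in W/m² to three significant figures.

1.81e+03 W/m²

cos θ_z = sin ϕ sin δ + cos ϕ cos δ cos h = 0.140868 + 0.634179 = 0.775047.
Flux = S_0 · cos θ_z = 2337 × 0.775047 = 1811 W/m².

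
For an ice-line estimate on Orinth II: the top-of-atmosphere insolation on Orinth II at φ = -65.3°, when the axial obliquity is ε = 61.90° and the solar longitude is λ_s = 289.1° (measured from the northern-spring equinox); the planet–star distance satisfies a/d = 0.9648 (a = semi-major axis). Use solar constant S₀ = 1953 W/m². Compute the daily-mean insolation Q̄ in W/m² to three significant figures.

Solar declination: sin δ = sin ε · sin λ_s = sin 61.90° × sin 289.1° = -0.83356, so δ = -56.467°.
cos H₀ = −tan(-65.3°) tan(-56.467°) = -3.2806 ≤ −1 ⇒ polar day, H₀ = π.
Bracket: H₀ sin φ sin δ + cos φ cos δ sin H₀ = 3.1416×-0.90851×-0.83356 + 0.41787×0.55242×0.00000 = 2.379126 + 0.000000 = 2.379126.
Inverse-square distance factor (a/d)² = 0.9648² = 0.930839.
Q̄ = (S₀/π) × 0.930839 × [bracket] = (1953/π) × 0.930839 × 2.379126 = 1377 W/m².

Q̄ ≈ 1.38e+03 W/m²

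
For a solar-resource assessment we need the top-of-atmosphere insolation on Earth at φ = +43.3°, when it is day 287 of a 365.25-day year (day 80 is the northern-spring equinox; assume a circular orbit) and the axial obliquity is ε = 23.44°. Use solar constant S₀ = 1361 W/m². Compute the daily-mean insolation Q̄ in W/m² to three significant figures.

Q̄ ≈ 239 W/m²

Solar longitude: λ_s = 360° × (287 − 80)/365.25 = 204.025°.
sin δ = sin 23.44° × sin 204.025° = -0.16195, so δ = -9.320°.
cos H₀ = −tan(+43.3°) tan(-9.320°) = 0.1547, H₀ = 1.4155 rad.
Bracket: H₀ sin φ sin δ + cos φ cos δ sin H₀ = 1.4155×0.68582×-0.16195 + 0.72777×0.98680×0.98797 = -0.157218 + 0.709524 = 0.552306.
Q̄ = (S₀/π) × [bracket] = (1361/π) × 0.552306 = 239.3 W/m².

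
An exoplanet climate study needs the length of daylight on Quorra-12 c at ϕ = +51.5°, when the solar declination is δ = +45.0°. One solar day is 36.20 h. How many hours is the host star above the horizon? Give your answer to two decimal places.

Sunrise equation: cos h₀ = −tan ϕ · tan δ = -1.2572 ≤ −1, so the host star never sets (polar day) and h₀ = π.
Daylight = 2h₀/(2π) × 36.20 h = (3.1416/π) × 36.20 = 36.20 h.

36.20 h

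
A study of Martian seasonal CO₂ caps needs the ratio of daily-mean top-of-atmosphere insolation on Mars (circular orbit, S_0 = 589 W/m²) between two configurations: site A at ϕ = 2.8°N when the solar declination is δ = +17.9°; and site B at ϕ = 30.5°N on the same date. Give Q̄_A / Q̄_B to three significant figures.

Q̄_A / Q̄_B ≈ 0.902

— Configuration A (ϕ=+2.8°):
cos h₀ = −tan(+2.8°) tan(+17.900°) = -0.0158, h₀ = 1.5866 rad.
Bracket: h₀ sin ϕ sin δ + cos ϕ cos δ sin h₀ = 1.5866×0.04885×0.30736 + 0.99881×0.95159×0.99988 = 0.023822 + 0.950344 = 0.974166.
Q̄ = (S_0/π) × [bracket] = (589/π) × 0.974166 = 182.64 W/m².
— Configuration B (ϕ=+30.5°):
cos h₀ = −tan(+30.5°) tan(+17.900°) = -0.1903, h₀ = 1.7622 rad.
Bracket: h₀ sin ϕ sin δ + cos ϕ cos δ sin h₀ = 1.7622×0.50754×0.30736 + 0.86163×0.95159×0.98173 = 0.274899 + 0.804939 = 1.079838.
Q̄ = (S_0/π) × [bracket] = (589/π) × 1.079838 = 202.45 W/m².
Ratio Q̄_A / Q̄_B = 182.64 / 202.45 = 0.9021.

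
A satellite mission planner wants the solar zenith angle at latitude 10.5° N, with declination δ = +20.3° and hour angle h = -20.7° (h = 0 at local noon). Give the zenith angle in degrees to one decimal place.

θ_z = 22.2°

cos θ_z = sin φ sin δ + cos φ cos δ cos h = 0.063224 + 0.862651 = 0.925875.
θ_z = arccos(0.925875) = 22.2°.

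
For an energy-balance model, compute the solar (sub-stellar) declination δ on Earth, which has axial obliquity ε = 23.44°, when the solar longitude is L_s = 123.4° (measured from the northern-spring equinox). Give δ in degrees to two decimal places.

δ = +19.40°

sin δ = sin ε · sin L_s = sin 23.44° × sin 123.4° = 0.332093.
δ = arcsin(0.332093) = +19.40°.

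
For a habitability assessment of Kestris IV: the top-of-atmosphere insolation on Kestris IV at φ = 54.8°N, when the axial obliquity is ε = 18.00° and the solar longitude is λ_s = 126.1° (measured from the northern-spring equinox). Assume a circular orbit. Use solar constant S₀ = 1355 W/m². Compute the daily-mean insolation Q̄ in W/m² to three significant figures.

Q̄ ≈ 395 W/m²

Solar declination: sin δ = sin ε · sin λ_s = sin 18.00° × sin 126.1° = 0.24968, so δ = +14.459°.
cos H₀ = −tan(+54.8°) tan(+14.459°) = -0.3655, H₀ = 1.9450 rad.
Bracket: H₀ sin φ sin δ + cos φ cos δ sin H₀ = 1.9450×0.81714×0.24968 + 0.57643×0.96833×0.93080 = 0.396826 + 0.519549 = 0.916375.
Q̄ = (S₀/π) × [bracket] = (1355/π) × 0.916375 = 395.2 W/m².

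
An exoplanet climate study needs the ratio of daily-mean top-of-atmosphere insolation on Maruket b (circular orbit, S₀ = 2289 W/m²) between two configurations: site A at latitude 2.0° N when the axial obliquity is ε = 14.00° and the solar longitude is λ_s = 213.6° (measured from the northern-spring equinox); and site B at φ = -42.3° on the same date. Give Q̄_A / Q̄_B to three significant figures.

— Configuration A (φ=+2.0°):
Solar declination: sin δ = sin ε · sin λ_s = sin 14.00° × sin 213.6° = -0.13388, so δ = -7.694°.
cos H₀ = −tan(+2.0°) tan(-7.694°) = 0.0047, H₀ = 1.5661 rad.
Bracket: H₀ sin φ sin δ + cos φ cos δ sin H₀ = 1.5661×0.03490×-0.13388 + 0.99939×0.99100×0.99999 = -0.007317 + 0.990386 = 0.983069.
Q̄ = (S₀/π) × [bracket] = (2289/π) × 0.983069 = 716.28 W/m².
— Configuration B (φ=-42.3°):
cos H₀ = −tan(-42.3°) tan(-7.694°) = -0.1229, H₀ = 1.6940 rad.
Bracket: H₀ sin φ sin δ + cos φ cos δ sin H₀ = 1.6940×-0.67301×-0.13388 + 0.73963×0.99100×0.99242 = 0.152634 + 0.727417 = 0.880051.
Q̄ = (S₀/π) × [bracket] = (2289/π) × 0.880051 = 641.22 W/m².
Ratio Q̄_A / Q̄_B = 716.28 / 641.22 = 1.117.

Q̄_A / Q̄_B ≈ 1.12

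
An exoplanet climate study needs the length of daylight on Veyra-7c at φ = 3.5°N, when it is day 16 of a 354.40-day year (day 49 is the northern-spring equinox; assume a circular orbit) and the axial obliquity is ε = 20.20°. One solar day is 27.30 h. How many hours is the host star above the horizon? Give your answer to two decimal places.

13.55 h

Solar longitude: λ_s = 360° × (16 − 49)/354.40 = -33.521°, i.e. -33.521° + 360° = 326.479°.
sin δ = sin 20.20° × sin 326.479° = -0.19069, so δ = -10.993°.
cos H₀ = −tan φ · tan δ = −tan(+3.5°) × tan(-10.993°) = 0.0119, so H₀ = 1.5589 rad = 89.32°.
Daylight = 2H₀/(2π) × 27.30 h = (1.5589/π) × 27.30 = 13.55 h.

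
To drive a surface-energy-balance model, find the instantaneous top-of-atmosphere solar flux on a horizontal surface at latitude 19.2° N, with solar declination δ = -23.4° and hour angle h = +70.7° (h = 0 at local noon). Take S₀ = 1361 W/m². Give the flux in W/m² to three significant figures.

212 W/m²

cos θ_z = sin φ sin δ + cos φ cos δ cos h = -0.130609 + 0.286459 = 0.155850.
Flux = S₀ · cos θ_z = 1361 × 0.155850 = 212.1 W/m².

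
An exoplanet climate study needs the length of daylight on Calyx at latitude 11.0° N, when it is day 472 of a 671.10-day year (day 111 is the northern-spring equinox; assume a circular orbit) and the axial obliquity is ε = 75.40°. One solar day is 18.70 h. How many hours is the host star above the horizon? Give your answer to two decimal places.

9.08 h

Solar longitude: λ_s = 360° × (472 − 111)/671.10 = 193.652°.
sin δ = sin 75.40° × sin 193.652° = -0.22841, so δ = -13.203°.
cos H₀ = −tan φ · tan δ = −tan(+11.0°) × tan(-13.203°) = 0.0456, so H₀ = 1.5252 rad = 87.39°.
Daylight = 2H₀/(2π) × 18.70 h = (1.5252/π) × 18.70 = 9.08 h.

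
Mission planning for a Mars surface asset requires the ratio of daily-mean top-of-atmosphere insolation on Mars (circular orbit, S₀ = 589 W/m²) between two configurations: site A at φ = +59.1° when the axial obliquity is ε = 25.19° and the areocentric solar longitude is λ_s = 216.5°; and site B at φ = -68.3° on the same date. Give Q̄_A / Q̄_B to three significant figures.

Q̄_A / Q̄_B ≈ 0.252

— Configuration A (φ=+59.1°):
sin δ = sin 25.19° × sin 216.5° = -0.25317, so δ = -14.665°.
cos H₀ = −tan(+59.1°) tan(-14.665°) = 0.4373, H₀ = 1.1182 rad.
Bracket: H₀ sin φ sin δ + cos φ cos δ sin H₀ = 1.1182×0.85806×-0.25317 + 0.51354×0.96742×0.89934 = -0.242912 + 0.446800 = 0.203888.
Q̄ = (S₀/π) × [bracket] = (589/π) × 0.203888 = 38.226 W/m².
— Configuration B (φ=-68.3°):
cos H₀ = −tan(-68.3°) tan(-14.665°) = -0.6576, H₀ = 2.2884 rad.
Bracket: H₀ sin φ sin δ + cos φ cos δ sin H₀ = 2.2884×-0.92913×-0.25317 + 0.36975×0.96742×0.75336 = 0.538295 + 0.269480 = 0.807775.
Q̄ = (S₀/π) × [bracket] = (589/π) × 0.807775 = 151.45 W/m².
Ratio Q̄_A / Q̄_B = 38.226 / 151.45 = 0.2524.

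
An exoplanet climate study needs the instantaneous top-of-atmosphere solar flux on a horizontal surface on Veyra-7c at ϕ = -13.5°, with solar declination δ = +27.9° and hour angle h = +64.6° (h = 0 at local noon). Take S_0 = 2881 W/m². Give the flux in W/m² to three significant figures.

747 W/m²

cos θ_z = sin ϕ sin δ + cos ϕ cos δ cos h = -0.109236 + 0.368604 = 0.259368.
Flux = S_0 · cos θ_z = 2881 × 0.259368 = 747.2 W/m².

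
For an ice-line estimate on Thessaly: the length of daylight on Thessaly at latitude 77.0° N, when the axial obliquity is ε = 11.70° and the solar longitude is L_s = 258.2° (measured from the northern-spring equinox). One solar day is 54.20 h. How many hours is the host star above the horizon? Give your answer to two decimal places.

8.64 h

Solar declination: sin δ = sin ε · sin L_s = sin 11.70° × sin 258.2° = -0.19850, so δ = -11.449°.
cos h₀ = −tan ϕ · tan δ = −tan(+77.0°) × tan(-11.449°) = 0.8773, so h₀ = 0.5007 rad = 28.69°.
Daylight = 2h₀/(2π) × 54.20 h = (0.5007/π) × 54.20 = 8.64 h.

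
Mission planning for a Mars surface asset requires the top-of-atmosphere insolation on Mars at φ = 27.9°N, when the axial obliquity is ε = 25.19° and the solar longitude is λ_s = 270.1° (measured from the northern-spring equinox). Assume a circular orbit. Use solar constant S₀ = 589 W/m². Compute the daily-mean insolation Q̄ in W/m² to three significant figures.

Q̄ ≈ 96.0 W/m²

Solar declination: sin δ = sin ε · sin λ_s = sin 25.19° × sin 270.1° = -0.42562, so δ = -25.190°.
cos H₀ = −tan(+27.9°) tan(-25.190°) = 0.2490, H₀ = 1.3191 rad.
Bracket: H₀ sin φ sin δ + cos φ cos δ sin H₀ = 1.3191×0.46793×-0.42562 + 0.88377×0.90490×0.96849 = -0.262712 + 0.774524 = 0.511812.
Q̄ = (S₀/π) × [bracket] = (589/π) × 0.511812 = 95.96 W/m².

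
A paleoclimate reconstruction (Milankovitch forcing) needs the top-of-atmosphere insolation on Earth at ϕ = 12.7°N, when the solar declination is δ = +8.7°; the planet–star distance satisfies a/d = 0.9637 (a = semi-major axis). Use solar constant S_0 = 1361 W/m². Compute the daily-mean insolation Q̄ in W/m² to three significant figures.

Q̄ ≈ 409 W/m²

cos h₀ = −tan(+12.7°) tan(+8.700°) = -0.0345, h₀ = 1.6053 rad.
Bracket: h₀ sin ϕ sin δ + cos ϕ cos δ sin h₀ = 1.6053×0.21985×0.15126 + 0.97553×0.98849×0.99941 = 0.053383 + 0.963733 = 1.017116.
Inverse-square distance factor (a/d)² = 0.9637² = 0.928718.
Q̄ = (S_0/π) × 0.928718 × [bracket] = (1361/π) × 0.928718 × 1.017116 = 409.2 W/m².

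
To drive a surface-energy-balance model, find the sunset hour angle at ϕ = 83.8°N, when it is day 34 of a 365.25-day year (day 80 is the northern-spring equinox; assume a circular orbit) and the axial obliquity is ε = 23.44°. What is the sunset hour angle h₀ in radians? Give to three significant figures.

h₀ = 0.00 rad

Solar longitude: L_s = 360° × (34 − 80)/365.25 = -45.339°, i.e. -45.339° + 360° = 314.661°.
sin δ = sin 23.44° × sin 314.661° = -0.28294, so δ = -16.436°.
cos h₀ = −tan ϕ · tan δ = 2.7154 ≥ 1, so the Sun never rises (polar night) and h₀ = 0.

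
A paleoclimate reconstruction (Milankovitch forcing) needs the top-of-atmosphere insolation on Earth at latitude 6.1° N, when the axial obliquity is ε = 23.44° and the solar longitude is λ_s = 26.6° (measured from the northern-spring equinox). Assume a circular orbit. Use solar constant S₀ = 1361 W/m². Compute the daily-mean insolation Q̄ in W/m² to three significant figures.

Q̄ ≈ 437 W/m²

Solar declination: sin δ = sin ε · sin λ_s = sin 23.44° × sin 26.6° = 0.17811, so δ = +10.260°.
cos H₀ = −tan(+6.1°) tan(+10.260°) = -0.0193, H₀ = 1.5901 rad.
Bracket: H₀ sin φ sin δ + cos φ cos δ sin H₀ = 1.5901×0.10626×0.17811 + 0.99434×0.98401×0.99981 = 0.030094 + 0.978255 = 1.008349.
Q̄ = (S₀/π) × [bracket] = (1361/π) × 1.008349 = 436.8 W/m².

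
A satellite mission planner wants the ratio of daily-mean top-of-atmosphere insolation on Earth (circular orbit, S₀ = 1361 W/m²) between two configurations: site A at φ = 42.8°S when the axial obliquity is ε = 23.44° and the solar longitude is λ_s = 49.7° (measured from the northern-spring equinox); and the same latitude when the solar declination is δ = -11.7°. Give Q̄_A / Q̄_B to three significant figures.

— Configuration A (φ=-42.8°):
Solar declination: sin δ = sin ε · sin λ_s = sin 23.44° × sin 49.7° = 0.30338, so δ = +17.661°.
cos H₀ = −tan(-42.8°) tan(+17.661°) = 0.2948, H₀ = 1.2715 rad.
Bracket: H₀ sin φ sin δ + cos φ cos δ sin H₀ = 1.2715×-0.67944×0.30338 + 0.73373×0.95287×0.95555 = -0.262092 + 0.668072 = 0.405980.
Q̄ = (S₀/π) × [bracket] = (1361/π) × 0.405980 = 175.88 W/m².
— Configuration B (φ=-42.8°):
cos H₀ = −tan(-42.8°) tan(-11.700°) = -0.1918, H₀ = 1.7638 rad.
Bracket: H₀ sin φ sin δ + cos φ cos δ sin H₀ = 1.7638×-0.67944×-0.20279 + 0.73373×0.97922×0.98144 = 0.243023 + 0.705148 = 0.948171.
Q̄ = (S₀/π) × [bracket] = (1361/π) × 0.948171 = 410.77 W/m².
Ratio Q̄_A / Q̄_B = 175.88 / 410.77 = 0.4282.

Q̄_A / Q̄_B ≈ 0.428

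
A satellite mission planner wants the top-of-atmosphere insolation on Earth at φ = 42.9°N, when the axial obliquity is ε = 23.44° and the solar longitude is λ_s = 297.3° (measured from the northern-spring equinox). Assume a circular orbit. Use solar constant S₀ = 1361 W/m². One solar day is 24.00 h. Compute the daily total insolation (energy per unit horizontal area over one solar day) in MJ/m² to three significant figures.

Solar declination: sin δ = sin ε · sin λ_s = sin 23.44° × sin 297.3° = -0.35348, so δ = -20.700°.
cos H₀ = −tan(+42.9°) tan(-20.700°) = 0.3511, H₀ = 1.2120 rad.
Bracket: H₀ sin φ sin δ + cos φ cos δ sin H₀ = 1.2120×0.68072×-0.35348 + 0.73254×0.93544×0.93632 = -0.291633 + 0.641611 = 0.349978.
Q̄ = (S₀/π) × [bracket] = (1361/π) × 0.349978 = 151.62 W/m².
Daily total = Q̄ × 24.00 h × 3600 s/h = 151.62 × 24.00 × 3600 / 10⁶ = 13.10 MJ/m².

13.1 MJ/m²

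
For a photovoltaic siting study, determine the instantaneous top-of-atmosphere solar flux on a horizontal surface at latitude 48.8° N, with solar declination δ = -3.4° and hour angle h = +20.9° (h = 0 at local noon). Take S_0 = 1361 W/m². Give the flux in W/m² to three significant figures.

775 W/m²

cos θ_z = sin ϕ sin δ + cos ϕ cos δ cos h = -0.044623 + 0.614268 = 0.569645.
Flux = S_0 · cos θ_z = 1361 × 0.569645 = 775.3 W/m².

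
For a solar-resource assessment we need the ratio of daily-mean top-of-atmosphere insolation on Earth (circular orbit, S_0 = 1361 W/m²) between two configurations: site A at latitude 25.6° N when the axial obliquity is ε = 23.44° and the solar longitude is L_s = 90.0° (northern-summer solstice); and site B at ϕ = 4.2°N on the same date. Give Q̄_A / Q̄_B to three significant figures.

— Configuration A (ϕ=+25.6°):
Solar declination: sin δ = sin ε · sin L_s = sin 23.44° × sin 90.0° = 0.39779, so δ = +23.440°.
cos h₀ = −tan(+25.6°) tan(+23.440°) = -0.2077, h₀ = 1.7801 rad.
Bracket: h₀ sin ϕ sin δ + cos ϕ cos δ sin h₀ = 1.7801×0.43209×0.39779 + 0.90183×0.91748×0.97819 = 0.305966 + 0.809365 = 1.115331.
Q̄ = (S_0/π) × [bracket] = (1361/π) × 1.115331 = 483.18 W/m².
— Configuration B (ϕ=+4.2°):
cos h₀ = −tan(+4.2°) tan(+23.440°) = -0.0318, h₀ = 1.6026 rad.
Bracket: h₀ sin ϕ sin δ + cos ϕ cos δ sin h₀ = 1.6026×0.07324×0.39779 + 0.99731×0.91748×0.99949 = 0.046690 + 0.914545 = 0.961235.
Q̄ = (S_0/π) × [bracket] = (1361/π) × 0.961235 = 416.43 W/m².
Ratio Q̄_A / Q̄_B = 483.18 / 416.43 = 1.160.

Q̄_A / Q̄_B ≈ 1.16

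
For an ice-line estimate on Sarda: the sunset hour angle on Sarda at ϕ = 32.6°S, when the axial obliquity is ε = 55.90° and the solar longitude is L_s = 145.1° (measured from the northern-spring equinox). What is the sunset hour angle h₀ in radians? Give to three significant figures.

Solar declination: sin δ = sin ε · sin L_s = sin 55.90° × sin 145.1° = 0.47377, so δ = +28.279°.
cos h₀ = −tan ϕ · tan δ = −tan(-32.6°) × tan(+28.279°) = 0.3441, so h₀ = 1.2196 rad = 69.88°.

h₀ = 1.22 rad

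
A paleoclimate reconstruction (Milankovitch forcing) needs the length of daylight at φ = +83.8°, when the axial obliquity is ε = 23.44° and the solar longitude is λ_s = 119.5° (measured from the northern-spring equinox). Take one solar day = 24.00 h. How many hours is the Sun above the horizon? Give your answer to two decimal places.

Solar declination: sin δ = sin ε · sin λ_s = sin 23.44° × sin 119.5° = 0.34622, so δ = +20.256°.
Sunrise equation: cos H₀ = −tan φ · tan δ = -3.3971 ≤ −1, so the Sun never sets (polar day) and H₀ = π.
Daylight = 2H₀/(2π) × 24.00 h = (3.1416/π) × 24.00 = 24.00 h.

24.00 h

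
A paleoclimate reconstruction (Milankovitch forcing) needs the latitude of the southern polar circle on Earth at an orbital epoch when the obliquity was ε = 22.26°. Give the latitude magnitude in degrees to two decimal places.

The polar circle is the lowest latitude that experiences at least one full rotation of continuous darkness at the northern-summer solstice; it lies at |ϕ| = 90° − ε = 90° − 22.26° = 67.74°.

67.74°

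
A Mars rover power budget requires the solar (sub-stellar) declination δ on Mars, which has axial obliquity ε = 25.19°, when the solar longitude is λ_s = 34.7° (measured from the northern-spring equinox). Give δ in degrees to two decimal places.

sin δ = sin ε · sin λ_s = sin 25.19° × sin 34.7° = 0.242298.
δ = arcsin(0.242298) = +14.02°.

δ = +14.02°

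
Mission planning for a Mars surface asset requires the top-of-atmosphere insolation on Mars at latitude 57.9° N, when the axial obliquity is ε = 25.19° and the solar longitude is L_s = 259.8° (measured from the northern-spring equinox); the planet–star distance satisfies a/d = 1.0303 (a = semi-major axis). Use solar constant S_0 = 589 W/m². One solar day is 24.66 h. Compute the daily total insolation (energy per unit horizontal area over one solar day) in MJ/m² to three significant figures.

1.11 MJ/m²

Solar declination: sin δ = sin ε · sin L_s = sin 25.19° × sin 259.8° = -0.41889, so δ = -24.765°.
cos h₀ = −tan(+57.9°) tan(-24.765°) = 0.7354, h₀ = 0.7445 rad.
Bracket: h₀ sin ϕ sin δ + cos ϕ cos δ sin h₀ = 0.7445×0.84712×-0.41889 + 0.53140×0.90803×0.67763 = -0.264186 + 0.326975 = 0.062789.
Inverse-square distance factor (a/d)² = 1.0303² = 1.061518.
Q̄ = (S_0/π) × 1.061518 × [bracket] = (589/π) × 1.061518 × 0.062789 = 12.496 W/m².
Daily total = Q̄ × 24.66 h × 3600 s/h = 12.496 × 24.66 × 3600 / 10⁶ = 1.109 MJ/m².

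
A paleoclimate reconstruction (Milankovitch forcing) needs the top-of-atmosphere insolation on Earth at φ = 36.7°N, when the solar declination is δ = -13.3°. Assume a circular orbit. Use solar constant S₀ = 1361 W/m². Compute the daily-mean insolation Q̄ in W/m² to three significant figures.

cos H₀ = −tan(+36.7°) tan(-13.300°) = 0.1762, H₀ = 1.3937 rad.
Bracket: H₀ sin φ sin δ + cos φ cos δ sin H₀ = 1.3937×0.59763×-0.23005 + 0.80178×0.97318×0.98435 = -0.191613 + 0.768065 = 0.576452.
Q̄ = (S₀/π) × [bracket] = (1361/π) × 0.576452 = 249.7 W/m².

Q̄ ≈ 250 W/m²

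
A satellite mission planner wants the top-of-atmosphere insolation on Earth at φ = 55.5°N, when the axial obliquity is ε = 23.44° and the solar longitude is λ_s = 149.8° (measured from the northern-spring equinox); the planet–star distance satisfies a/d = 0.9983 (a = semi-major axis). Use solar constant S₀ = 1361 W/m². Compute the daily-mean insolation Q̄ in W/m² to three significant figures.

Q̄ ≈ 362 W/m²

Solar declination: sin δ = sin ε · sin λ_s = sin 23.44° × sin 149.8° = 0.20010, so δ = +11.543°.
cos H₀ = −tan(+55.5°) tan(+11.543°) = -0.2972, H₀ = 1.8725 rad.
Bracket: H₀ sin φ sin δ + cos φ cos δ sin H₀ = 1.8725×0.82413×0.20010 + 0.56641×0.97978×0.95483 = 0.308791 + 0.529890 = 0.838681.
Inverse-square distance factor (a/d)² = 0.9983² = 0.996603.
Q̄ = (S₀/π) × 0.996603 × [bracket] = (1361/π) × 0.996603 × 0.838681 = 362.1 W/m².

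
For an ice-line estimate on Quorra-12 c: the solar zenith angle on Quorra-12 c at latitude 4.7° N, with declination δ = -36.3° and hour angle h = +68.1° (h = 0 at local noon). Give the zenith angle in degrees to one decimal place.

cos θ_z = sin φ sin δ + cos φ cos δ cos h = -0.048509 + 0.299591 = 0.251082.
θ_z = arccos(0.251082) = 75.5°.

θ_z = 75.5°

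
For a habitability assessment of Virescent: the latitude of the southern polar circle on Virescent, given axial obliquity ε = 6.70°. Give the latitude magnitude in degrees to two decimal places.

83.30°

The polar circle is the lowest latitude that experiences at least one full rotation of continuous darkness at the northern-summer solstice; it lies at |φ| = 90° − ε = 90° − 6.70° = 83.30°.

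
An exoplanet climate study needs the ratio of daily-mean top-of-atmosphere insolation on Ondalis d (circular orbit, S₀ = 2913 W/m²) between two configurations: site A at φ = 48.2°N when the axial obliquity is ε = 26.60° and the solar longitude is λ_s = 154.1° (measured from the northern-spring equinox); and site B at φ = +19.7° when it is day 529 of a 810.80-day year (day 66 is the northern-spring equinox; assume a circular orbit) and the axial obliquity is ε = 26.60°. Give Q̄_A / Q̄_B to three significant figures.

— Configuration A (φ=+48.2°):
Solar declination: sin δ = sin ε · sin λ_s = sin 26.60° × sin 154.1° = 0.19558, so δ = +11.279°.
cos H₀ = −tan(+48.2°) tan(+11.279°) = -0.2231, H₀ = 1.7957 rad.
Bracket: H₀ sin φ sin δ + cos φ cos δ sin H₀ = 1.7957×0.74548×0.19558 + 0.66653×0.98069×0.97481 = 0.261815 + 0.637194 = 0.899009.
Q̄ = (S₀/π) × [bracket] = (2913/π) × 0.899009 = 833.59 W/m².
— Configuration B (φ=+19.7°):
Solar longitude: λ_s = 360° × (529 − 66)/810.80 = 205.575°.
sin δ = sin 26.60° × sin 205.575° = -0.19329, so δ = -11.145°.
cos H₀ = −tan(+19.7°) tan(-11.145°) = 0.0705, H₀ = 1.5002 rad.
Bracket: H₀ sin φ sin δ + cos φ cos δ sin H₀ = 1.5002×0.33710×-0.19329 + 0.94147×0.98114×0.99751 = -0.097750 + 0.921414 = 0.823664.
Q̄ = (S₀/π) × [bracket] = (2913/π) × 0.823664 = 763.73 W/m².
Ratio Q̄_A / Q̄_B = 833.59 / 763.73 = 1.091.

Q̄_A / Q̄_B ≈ 1.09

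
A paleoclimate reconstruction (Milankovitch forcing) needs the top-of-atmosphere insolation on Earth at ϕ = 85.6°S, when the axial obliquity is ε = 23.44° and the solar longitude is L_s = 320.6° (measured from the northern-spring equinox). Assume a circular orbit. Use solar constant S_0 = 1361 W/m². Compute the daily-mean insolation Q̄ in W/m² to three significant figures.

Solar declination: sin δ = sin ε · sin L_s = sin 23.44° × sin 320.6° = -0.25249, so δ = -14.625°.
cos h₀ = −tan(-85.6°) tan(-14.625°) = -3.3913 ≤ −1 ⇒ polar day, h₀ = π.
Bracket: h₀ sin ϕ sin δ + cos ϕ cos δ sin h₀ = 3.1416×-0.99705×-0.25249 + 0.07672×0.96760×0.00000 = 0.790883 + 0.000000 = 0.790883.
Q̄ = (S_0/π) × [bracket] = (1361/π) × 0.790883 = 342.6 W/m².

Q̄ ≈ 343 W/m²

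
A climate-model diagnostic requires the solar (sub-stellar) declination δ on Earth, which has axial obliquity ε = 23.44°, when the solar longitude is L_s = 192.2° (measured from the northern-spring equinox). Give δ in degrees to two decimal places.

sin δ = sin ε · sin L_s = sin 23.44° × sin 192.2° = -0.084063.
δ = arcsin(-0.084063) = -4.82°.

δ = -4.82°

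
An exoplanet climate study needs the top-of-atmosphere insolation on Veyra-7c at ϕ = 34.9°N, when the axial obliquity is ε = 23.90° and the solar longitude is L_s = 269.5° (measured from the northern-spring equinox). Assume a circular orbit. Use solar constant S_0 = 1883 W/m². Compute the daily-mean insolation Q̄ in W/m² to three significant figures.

Q̄ ≈ 253 W/m²

Solar declination: sin δ = sin ε · sin L_s = sin 23.90° × sin 269.5° = -0.40513, so δ = -23.899°.
cos h₀ = −tan(+34.9°) tan(-23.899°) = 0.3091, h₀ = 1.2565 rad.
Bracket: h₀ sin ϕ sin δ + cos ϕ cos δ sin h₀ = 1.2565×0.57215×-0.40513 + 0.82015×0.91426×0.95102 = -0.291251 + 0.713104 = 0.421853.
Q̄ = (S_0/π) × [bracket] = (1883/π) × 0.421853 = 252.8 W/m².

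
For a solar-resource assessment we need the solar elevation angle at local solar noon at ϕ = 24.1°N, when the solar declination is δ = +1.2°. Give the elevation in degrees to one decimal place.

67.1°

At local noon the hour angle is zero, so the zenith angle equals |ϕ − δ| = |+24.1° − (+1.200°)| = 22.900°.
Elevation = 90° − 22.900° = 67.1°.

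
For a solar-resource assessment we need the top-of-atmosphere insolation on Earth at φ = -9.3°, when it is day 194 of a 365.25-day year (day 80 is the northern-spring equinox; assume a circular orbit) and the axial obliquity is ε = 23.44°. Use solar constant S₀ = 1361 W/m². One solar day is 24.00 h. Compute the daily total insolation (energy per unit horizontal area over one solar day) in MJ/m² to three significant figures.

30.9 MJ/m²

Solar longitude: λ_s = 360° × (194 − 80)/365.25 = 112.361°.
sin δ = sin 23.44° × sin 112.361° = 0.36788, so δ = +21.585°.
cos H₀ = −tan(-9.3°) tan(+21.585°) = 0.0648, H₀ = 1.5060 rad.
Bracket: H₀ sin φ sin δ + cos φ cos δ sin H₀ = 1.5060×-0.16160×0.36788 + 0.98686×0.92987×0.99790 = -0.089531 + 0.915724 = 0.826193.
Q̄ = (S₀/π) × [bracket] = (1361/π) × 0.826193 = 357.92 W/m².
Daily total = Q̄ × 24.00 h × 3600 s/h = 357.92 × 24.00 × 3600 / 10⁶ = 30.92 MJ/m².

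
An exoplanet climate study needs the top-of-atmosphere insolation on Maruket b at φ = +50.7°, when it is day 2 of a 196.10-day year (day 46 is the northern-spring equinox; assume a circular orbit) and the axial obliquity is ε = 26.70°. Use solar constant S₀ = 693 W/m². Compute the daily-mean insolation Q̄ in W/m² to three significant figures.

Solar longitude: λ_s = 360° × (2 − 46)/196.10 = -80.775°, i.e. -80.775° + 360° = 279.225°.
sin δ = sin 26.70° × sin 279.225° = -0.44351, so δ = -26.328°.
cos H₀ = −tan(+50.7°) tan(-26.328°) = 0.6046, H₀ = 0.9216 rad.
Bracket: H₀ sin φ sin δ + cos φ cos δ sin H₀ = 0.9216×0.77384×-0.44351 + 0.63338×0.89627×0.79655 = -0.316298 + 0.452185 = 0.135887.
Q̄ = (S₀/π) × [bracket] = (693/π) × 0.135887 = 29.98 W/m².

Q̄ ≈ 30.0 W/m²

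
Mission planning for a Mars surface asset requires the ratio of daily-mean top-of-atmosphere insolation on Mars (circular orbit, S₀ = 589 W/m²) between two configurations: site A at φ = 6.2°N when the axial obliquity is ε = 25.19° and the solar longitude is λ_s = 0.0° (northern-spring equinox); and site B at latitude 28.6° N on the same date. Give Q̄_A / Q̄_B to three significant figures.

Q̄_A / Q̄_B ≈ 1.13

— Configuration A (φ=+6.2°):
Solar declination: sin δ = sin ε · sin λ_s = sin 25.19° × sin 0.0° = 0.00000, so δ = +0.000°.
cos H₀ = −tan(+6.2°) tan(+0.000°) = -0.0000, H₀ = 1.5708 rad.
Bracket: H₀ sin φ sin δ + cos φ cos δ sin H₀ = 1.5708×0.10800×0.00000 + 0.99415×1.00000×1.00000 = 0.000000 + 0.994150 = 0.994150.
Q̄ = (S₀/π) × [bracket] = (589/π) × 0.994150 = 186.39 W/m².
— Configuration B (φ=+28.6°):
cos H₀ = −tan(+28.6°) tan(+0.000°) = -0.0000, H₀ = 1.5708 rad.
Bracket: H₀ sin φ sin δ + cos φ cos δ sin H₀ = 1.5708×0.47869×0.00000 + 0.87798×1.00000×1.00000 = 0.000000 + 0.877980 = 0.877980.
Q̄ = (S₀/π) × [bracket] = (589/π) × 0.877980 = 164.61 W/m².
Ratio Q̄_A / Q̄_B = 186.39 / 164.61 = 1.132.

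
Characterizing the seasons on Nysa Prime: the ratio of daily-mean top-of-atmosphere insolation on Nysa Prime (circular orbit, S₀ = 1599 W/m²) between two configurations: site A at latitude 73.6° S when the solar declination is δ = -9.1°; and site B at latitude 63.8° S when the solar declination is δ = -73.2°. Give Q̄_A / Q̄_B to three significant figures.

— Configuration A (φ=-73.6°):
cos H₀ = −tan(-73.6°) tan(-9.100°) = -0.5442, H₀ = 2.1463 rad.
Bracket: H₀ sin φ sin δ + cos φ cos δ sin H₀ = 2.1463×-0.95931×-0.15816 + 0.28234×0.98741×0.83894 = 0.325646 + 0.233884 = 0.559530.
Q̄ = (S₀/π) × [bracket] = (1599/π) × 0.559530 = 284.79 W/m².
— Configuration B (φ=-63.8°):
cos H₀ = −tan(-63.8°) tan(-73.200°) = -6.7312 ≤ −1 ⇒ polar day, H₀ = π.
Bracket: H₀ sin φ sin δ + cos φ cos δ sin H₀ = 3.1416×-0.89726×-0.95732 + 0.44151×0.28903×0.00000 = 2.698524 + 0.000000 = 2.698524.
Q̄ = (S₀/π) × [bracket] = (1599/π) × 2.698524 = 1373.5 W/m².
Ratio Q̄_A / Q̄_B = 284.79 / 1373.5 = 0.2073.

Q̄_A / Q̄_B ≈ 0.207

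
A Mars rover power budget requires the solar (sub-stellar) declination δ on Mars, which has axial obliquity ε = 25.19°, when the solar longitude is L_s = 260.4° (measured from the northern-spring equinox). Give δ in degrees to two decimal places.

δ = -24.81°

sin δ = sin ε · sin L_s = sin 25.19° × sin 260.4° = -0.419661.
δ = arcsin(-0.419661) = -24.81°.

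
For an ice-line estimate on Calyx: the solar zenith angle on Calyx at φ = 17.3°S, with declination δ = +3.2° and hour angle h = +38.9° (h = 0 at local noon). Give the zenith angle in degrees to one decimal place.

θ_z = 43.5°

cos θ_z = sin φ sin δ + cos φ cos δ cos h = -0.016600 + 0.741877 = 0.725277.
θ_z = arccos(0.725277) = 43.5°.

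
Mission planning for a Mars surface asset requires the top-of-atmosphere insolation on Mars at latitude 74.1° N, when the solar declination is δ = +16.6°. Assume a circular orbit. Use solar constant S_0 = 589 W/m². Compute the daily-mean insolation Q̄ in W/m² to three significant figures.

cos h₀ = −tan(+74.1°) tan(+16.600°) = -1.0465 ≤ −1 ⇒ polar day, h₀ = π.
Bracket: h₀ sin ϕ sin δ + cos ϕ cos δ sin h₀ = 3.1416×0.96174×0.28569 + 0.27396×0.95832×0.00000 = 0.863184 + 0.000000 = 0.863184.
Q̄ = (S_0/π) × [bracket] = (589/π) × 0.863184 = 161.8 W/m².

Q̄ ≈ 162 W/m²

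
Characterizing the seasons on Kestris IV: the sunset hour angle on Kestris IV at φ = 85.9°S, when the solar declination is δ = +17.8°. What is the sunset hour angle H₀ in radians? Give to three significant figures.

H₀ = 0.00 rad

cos H₀ = −tan φ · tan δ = 4.4791 ≥ 1, so the host star never rises (polar night) and H₀ = 0.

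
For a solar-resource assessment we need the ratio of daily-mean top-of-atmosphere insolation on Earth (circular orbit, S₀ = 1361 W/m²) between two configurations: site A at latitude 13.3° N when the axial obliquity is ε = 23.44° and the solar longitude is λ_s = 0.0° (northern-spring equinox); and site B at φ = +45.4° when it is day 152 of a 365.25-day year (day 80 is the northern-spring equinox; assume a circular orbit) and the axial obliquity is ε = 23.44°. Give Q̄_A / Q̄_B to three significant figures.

Q̄_A / Q̄_B ≈ 0.863

— Configuration A (φ=+13.3°):
Solar declination: sin δ = sin ε · sin λ_s = sin 23.44° × sin 0.0° = 0.00000, so δ = +0.000°.
cos H₀ = −tan(+13.3°) tan(+0.000°) = -0.0000, H₀ = 1.5708 rad.
Bracket: H₀ sin φ sin δ + cos φ cos δ sin H₀ = 1.5708×0.23005×0.00000 + 0.97318×1.00000×1.00000 = 0.000000 + 0.973180 = 0.973180.
Q̄ = (S₀/π) × [bracket] = (1361/π) × 0.973180 = 421.60 W/m².
— Configuration B (φ=+45.4°):
Solar longitude: λ_s = 360° × (152 − 80)/365.25 = 70.965°.
sin δ = sin 23.44° × sin 70.965° = 0.37604, so δ = +22.088°.
cos H₀ = −tan(+45.4°) tan(+22.088°) = -0.4115, H₀ = 1.9949 rad.
Bracket: H₀ sin φ sin δ + cos φ cos δ sin H₀ = 1.9949×0.71203×0.37604 + 0.70215×0.92660×0.91140 = 0.534138 + 0.592968 = 1.127106.
Q̄ = (S₀/π) × [bracket] = (1361/π) × 1.127106 = 488.28 W/m².
Ratio Q̄_A / Q̄_B = 421.60 / 488.28 = 0.8634.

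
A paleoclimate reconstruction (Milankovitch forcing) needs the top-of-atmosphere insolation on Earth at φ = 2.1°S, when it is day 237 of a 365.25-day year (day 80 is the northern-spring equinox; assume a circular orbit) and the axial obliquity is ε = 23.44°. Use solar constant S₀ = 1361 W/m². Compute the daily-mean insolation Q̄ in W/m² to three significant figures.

Solar longitude: λ_s = 360° × (237 − 80)/365.25 = 154.743°.
sin δ = sin 23.44° × sin 154.743° = 0.16973, so δ = +9.772°.
cos H₀ = −tan(-2.1°) tan(+9.772°) = 0.0063, H₀ = 1.5645 rad.
Bracket: H₀ sin φ sin δ + cos φ cos δ sin H₀ = 1.5645×-0.03664×0.16973 + 0.99933×0.98549×0.99998 = -0.009729 + 0.984810 = 0.975081.
Q̄ = (S₀/π) × [bracket] = (1361/π) × 0.975081 = 422.4 W/m².

Q̄ ≈ 422 W/m²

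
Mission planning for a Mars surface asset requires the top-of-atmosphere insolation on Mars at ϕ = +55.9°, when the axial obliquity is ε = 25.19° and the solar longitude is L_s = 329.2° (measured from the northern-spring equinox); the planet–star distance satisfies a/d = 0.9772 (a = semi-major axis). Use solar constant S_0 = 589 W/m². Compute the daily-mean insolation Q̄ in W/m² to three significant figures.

Solar declination: sin δ = sin ε · sin L_s = sin 25.19° × sin 329.2° = -0.21794, so δ = -12.588°.
cos h₀ = −tan(+55.9°) tan(-12.588°) = 0.3298, h₀ = 1.2347 rad.
Bracket: h₀ sin ϕ sin δ + cos ϕ cos δ sin h₀ = 1.2347×0.82806×-0.21794 + 0.56064×0.97596×0.94404 = -0.222823 + 0.516543 = 0.293720.
Inverse-square distance factor (a/d)² = 0.9772² = 0.954920.
Q̄ = (S_0/π) × 0.954920 × [bracket] = (589/π) × 0.954920 × 0.293720 = 52.59 W/m².

Q̄ ≈ 52.6 W/m²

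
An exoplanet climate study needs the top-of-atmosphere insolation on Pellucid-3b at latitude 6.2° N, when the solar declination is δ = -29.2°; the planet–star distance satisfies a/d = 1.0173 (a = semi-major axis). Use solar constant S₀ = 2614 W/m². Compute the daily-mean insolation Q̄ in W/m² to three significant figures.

Q̄ ≈ 677 W/m²

cos H₀ = −tan(+6.2°) tan(-29.200°) = 0.0607, H₀ = 1.5100 rad.
Bracket: H₀ sin φ sin δ + cos φ cos δ sin H₀ = 1.5100×0.10800×-0.48786 + 0.99415×0.87292×0.99816 = -0.079560 + 0.866217 = 0.786657.
Inverse-square distance factor (a/d)² = 1.0173² = 1.034899.
Q̄ = (S₀/π) × 1.034899 × [bracket] = (2614/π) × 1.034899 × 0.786657 = 677.4 W/m².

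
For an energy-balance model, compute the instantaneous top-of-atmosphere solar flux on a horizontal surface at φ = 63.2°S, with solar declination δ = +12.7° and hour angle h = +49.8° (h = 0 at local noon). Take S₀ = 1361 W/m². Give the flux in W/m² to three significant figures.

cos θ_z = sin φ sin δ + cos φ cos δ cos h = -0.196232 + 0.283902 = 0.087670.
Flux = S₀ · cos θ_z = 1361 × 0.087670 = 119.3 W/m².

119 W/m²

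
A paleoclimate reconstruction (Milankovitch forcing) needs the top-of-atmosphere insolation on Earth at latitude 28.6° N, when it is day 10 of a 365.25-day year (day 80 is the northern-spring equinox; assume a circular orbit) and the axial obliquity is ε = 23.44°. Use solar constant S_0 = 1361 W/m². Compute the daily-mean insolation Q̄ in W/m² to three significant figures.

Q̄ ≈ 241 W/m²

Solar longitude: L_s = 360° × (10 − 80)/365.25 = -68.994°, i.e. -68.994° + 360° = 291.006°.
sin δ = sin 23.44° × sin 291.006° = -0.37135, so δ = -21.799°.
cos h₀ = −tan(+28.6°) tan(-21.799°) = 0.2181, h₀ = 1.3510 rad.
Bracket: h₀ sin ϕ sin δ + cos ϕ cos δ sin h₀ = 1.3510×0.47869×-0.37135 + 0.87798×0.92849×0.97594 = -0.240156 + 0.795582 = 0.555426.
Q̄ = (S_0/π) × [bracket] = (1361/π) × 0.555426 = 240.6 W/m².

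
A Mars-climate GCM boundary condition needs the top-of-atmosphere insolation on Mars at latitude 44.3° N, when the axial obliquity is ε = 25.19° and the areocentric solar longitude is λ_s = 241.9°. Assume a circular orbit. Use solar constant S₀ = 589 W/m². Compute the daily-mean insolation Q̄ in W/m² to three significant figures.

Q̄ ≈ 57.0 W/m²

sin δ = sin 25.19° × sin 241.9° = -0.37545, so δ = -22.052°.
cos H₀ = −tan(+44.3°) tan(-22.052°) = 0.3953, H₀ = 1.1644 rad.
Bracket: H₀ sin φ sin δ + cos φ cos δ sin H₀ = 1.1644×0.69842×-0.37545 + 0.71569×0.92684×0.91855 = -0.305331 + 0.609302 = 0.303971.
Q̄ = (S₀/π) × [bracket] = (589/π) × 0.303971 = 56.99 W/m².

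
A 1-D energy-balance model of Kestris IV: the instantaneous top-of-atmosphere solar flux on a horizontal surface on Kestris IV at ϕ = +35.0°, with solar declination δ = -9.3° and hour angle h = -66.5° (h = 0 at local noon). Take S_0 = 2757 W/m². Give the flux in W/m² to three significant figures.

633 W/m²

cos θ_z = sin ϕ sin δ + cos ϕ cos δ cos h = -0.092692 + 0.322343 = 0.229651.
Flux = S_0 · cos θ_z = 2757 × 0.229651 = 633.1 W/m².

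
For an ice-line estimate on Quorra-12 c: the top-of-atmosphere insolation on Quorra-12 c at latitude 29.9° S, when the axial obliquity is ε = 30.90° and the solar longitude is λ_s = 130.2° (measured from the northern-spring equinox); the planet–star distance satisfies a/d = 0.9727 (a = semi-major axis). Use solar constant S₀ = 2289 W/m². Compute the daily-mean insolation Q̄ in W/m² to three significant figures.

Solar declination: sin δ = sin ε · sin λ_s = sin 30.90° × sin 130.2° = 0.39224, so δ = +23.094°.
cos H₀ = −tan(-29.9°) tan(+23.094°) = 0.2452, H₀ = 1.3231 rad.
Bracket: H₀ sin φ sin δ + cos φ cos δ sin H₀ = 1.3231×-0.49849×0.39224 + 0.86690×0.91986×0.96947 = -0.258703 + 0.773081 = 0.514378.
Inverse-square distance factor (a/d)² = 0.9727² = 0.946145.
Q̄ = (S₀/π) × 0.946145 × [bracket] = (2289/π) × 0.946145 × 0.514378 = 354.6 W/m².

Q̄ ≈ 355 W/m²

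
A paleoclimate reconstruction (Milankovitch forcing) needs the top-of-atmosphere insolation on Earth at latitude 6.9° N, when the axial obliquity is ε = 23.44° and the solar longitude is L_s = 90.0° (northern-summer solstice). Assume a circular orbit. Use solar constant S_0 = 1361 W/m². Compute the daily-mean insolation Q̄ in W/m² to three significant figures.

Solar declination: sin δ = sin ε · sin L_s = sin 23.44° × sin 90.0° = 0.39779, so δ = +23.440°.
cos h₀ = −tan(+6.9°) tan(+23.440°) = -0.0525, h₀ = 1.6233 rad.
Bracket: h₀ sin ϕ sin δ + cos ϕ cos δ sin h₀ = 1.6233×0.12014×0.39779 + 0.99276×0.91748×0.99862 = 0.077578 + 0.909580 = 0.987158.
Q̄ = (S_0/π) × [bracket] = (1361/π) × 0.987158 = 427.7 W/m².

Q̄ ≈ 428 W/m²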